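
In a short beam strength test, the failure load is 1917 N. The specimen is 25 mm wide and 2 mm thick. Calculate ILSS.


ILSS = 3F/(4bh) = 3*1917/(4*25*2) = 28.76 MPa

28.76 MPa


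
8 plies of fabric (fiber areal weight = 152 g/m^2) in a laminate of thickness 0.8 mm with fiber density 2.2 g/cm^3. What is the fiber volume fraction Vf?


Vf = n * FAW / (rho_f * h * 1000) = 8 * 152 / (2.2 * 0.8 * 1000) = 0.6909

0.6909


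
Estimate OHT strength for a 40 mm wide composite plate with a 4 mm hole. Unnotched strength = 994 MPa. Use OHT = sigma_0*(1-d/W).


OHT = sigma_0*(1-d/W) = 994*(1-4/40) = 894.6 MPa

894.6 MPa


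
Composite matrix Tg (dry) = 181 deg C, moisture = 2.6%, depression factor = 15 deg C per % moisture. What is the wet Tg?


Tg_wet = Tg_dry - k*moisture = 181 - 15*2.6 = 142.0 deg C

142.0 deg C


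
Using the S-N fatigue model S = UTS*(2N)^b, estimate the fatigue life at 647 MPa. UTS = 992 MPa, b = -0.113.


N = 0.5 * (S/UTS)^(1/b) = 0.5 * (647/992)^(1/-0.113) = 21.9540 cycles

21.9540 cycles


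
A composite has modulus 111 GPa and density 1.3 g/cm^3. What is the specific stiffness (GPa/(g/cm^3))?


Specific stiffness = E/rho = 111/1.3 = 85.4 GPa/(g/cm^3)

85.4 GPa/(g/cm^3)


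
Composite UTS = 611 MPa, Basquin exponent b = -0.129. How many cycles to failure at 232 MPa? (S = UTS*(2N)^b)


N = 0.5 * (S/UTS)^(1/b) = 0.5 * (232/611)^(1/-0.129) = 910.0652 cycles

910.0652 cycles


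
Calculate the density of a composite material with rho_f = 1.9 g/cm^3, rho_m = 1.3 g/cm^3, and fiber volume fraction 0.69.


rho_c = rho_f*Vf + rho_m*(1-Vf) = 1.9*0.69 + 1.3*0.31 = 1.714 g/cm^3

1.714 g/cm^3


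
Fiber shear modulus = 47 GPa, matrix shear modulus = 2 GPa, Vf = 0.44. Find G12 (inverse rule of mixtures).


1/G12 = Vf/Gf + (1-Vf)/Gm = 0.44/47 + 0.56/2
G12 = 3.46 GPa

3.46 GPa


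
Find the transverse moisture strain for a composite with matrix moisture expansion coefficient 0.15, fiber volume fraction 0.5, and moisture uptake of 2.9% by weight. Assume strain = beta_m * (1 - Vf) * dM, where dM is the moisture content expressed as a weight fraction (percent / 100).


dM = 2.9/100 = 0.029
strain = beta_m * (1-Vf) * dM = 0.15 * 0.5 * 0.029 = 0.002175

0.002175


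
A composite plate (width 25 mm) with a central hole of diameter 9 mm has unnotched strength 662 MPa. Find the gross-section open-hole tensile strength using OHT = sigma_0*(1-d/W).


OHT = sigma_0*(1-d/W) = 662*(1-9/25) = 423.7 MPa

423.7 MPa


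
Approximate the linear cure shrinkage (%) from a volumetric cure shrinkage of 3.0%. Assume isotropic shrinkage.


Linear shrinkage ≈ vol_shrink/3 = 3.0/3 = 1.0%

1.0%


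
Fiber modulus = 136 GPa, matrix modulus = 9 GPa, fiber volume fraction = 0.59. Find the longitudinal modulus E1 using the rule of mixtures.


E1 = Ef*Vf + Em*(1-Vf) = 136*0.59 + 9*0.41 = 83.93 GPa

83.93 GPa


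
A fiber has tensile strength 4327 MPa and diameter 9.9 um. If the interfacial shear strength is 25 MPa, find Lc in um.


Lc = sigma_f * d / (2 * tau_i) = 4327 * 9.9 / (2 * 25) = 856.7 um

856.7 um


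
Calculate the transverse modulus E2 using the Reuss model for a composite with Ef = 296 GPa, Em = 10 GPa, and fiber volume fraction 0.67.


1/E2 = Vf/Ef + (1-Vf)/Em = 0.67/296 + 0.33/10
E2 = 28.36 GPa

28.36 GPa


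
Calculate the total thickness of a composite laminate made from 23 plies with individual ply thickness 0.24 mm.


h = n * t_ply = 23 * 0.24 = 5.52 mm

5.52 mm


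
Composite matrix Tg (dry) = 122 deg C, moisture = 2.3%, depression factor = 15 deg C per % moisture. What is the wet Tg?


Tg_wet = Tg_dry - k*moisture = 122 - 15*2.3 = 87.5 deg C

87.5 deg C


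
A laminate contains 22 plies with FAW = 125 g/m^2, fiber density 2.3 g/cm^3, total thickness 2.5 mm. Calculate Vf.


Vf = n * FAW / (rho_f * h * 1000) = 22 * 125 / (2.3 * 2.5 * 1000) = 0.4783

0.4783


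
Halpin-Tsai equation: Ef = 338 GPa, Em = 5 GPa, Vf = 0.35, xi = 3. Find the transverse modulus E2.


eta = (Ef/Em - 1)/(Ef/Em + xi) = (67.6 - 1)/(67.6 + 3) = 0.9433
E2 = Em*(1+xi*eta*Vf)/(1-eta*Vf) = 14.86 GPa

14.86 GPa


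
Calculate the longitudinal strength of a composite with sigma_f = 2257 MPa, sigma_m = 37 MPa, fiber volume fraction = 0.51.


sigma_1 = sigma_f*Vf + sigma_m*(1-Vf) = 2257*0.51 + 37*0.49 = 1169.2 MPa

1169.2 MPa


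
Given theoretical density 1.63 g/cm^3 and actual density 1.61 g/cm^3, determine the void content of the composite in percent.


Void% = (rho_theo - rho_actual)/rho_theo * 100 = (1.63 - 1.61)/1.63 * 100 = 1.23%

1.23%


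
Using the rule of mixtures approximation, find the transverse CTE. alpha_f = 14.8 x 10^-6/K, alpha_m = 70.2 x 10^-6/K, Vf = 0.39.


alpha_2 = alpha_f*Vf + alpha_m*(1-Vf) = 14.8*0.39 + 70.2*0.61 = 48.6 x 10^-6/K

48.6 x 10^-6/K


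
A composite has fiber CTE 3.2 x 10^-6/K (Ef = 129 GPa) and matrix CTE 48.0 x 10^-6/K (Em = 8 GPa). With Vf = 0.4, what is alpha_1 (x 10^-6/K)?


E1 = Ef*Vf + Em*(1-Vf) = 56.4
alpha_1 = (alpha_f*Ef*Vf + alpha_m*Em*(1-Vf))/E1 = 7.01 x 10^-6/K

7.01 x 10^-6/K


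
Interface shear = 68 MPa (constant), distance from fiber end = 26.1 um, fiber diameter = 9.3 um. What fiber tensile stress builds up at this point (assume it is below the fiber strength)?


Force balance: sigma_f * (pi*d^2/4) = tau * (pi*d) * x  ->  sigma_f = 4 * tau * x / d
sigma_f = 4 * 68 * 26.1 / 9.3 = 763.4 MPa

763.4 MPa


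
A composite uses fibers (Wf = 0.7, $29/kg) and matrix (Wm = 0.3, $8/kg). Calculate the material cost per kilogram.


Cost = cost_f*Wf + cost_m*Wm = 29*0.7 + 8*0.3 = $22.7/kg

$22.7/kg


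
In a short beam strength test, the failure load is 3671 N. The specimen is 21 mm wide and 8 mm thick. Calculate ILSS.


ILSS = 3F/(4bh) = 3*3671/(4*21*8) = 16.39 MPa

16.39 MPa


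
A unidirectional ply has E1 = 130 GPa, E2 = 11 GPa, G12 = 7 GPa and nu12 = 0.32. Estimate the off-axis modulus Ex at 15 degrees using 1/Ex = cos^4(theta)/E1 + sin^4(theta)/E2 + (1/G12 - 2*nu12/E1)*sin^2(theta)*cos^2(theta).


cos^4(15) = 0.870513, sin^4(15) = 0.004487, sin^2(15)*cos^2(15) = 0.0625
1/G12 - 2*nu12/E1 = 1/7 - 2*0.32/130 = 0.137934 GPa^-1
1/Ex = 0.870513/130 + 0.004487/11 + 0.137934*0.0625 = 0.0157251 GPa^-1
Ex = 63.59 GPa

63.59 GPa


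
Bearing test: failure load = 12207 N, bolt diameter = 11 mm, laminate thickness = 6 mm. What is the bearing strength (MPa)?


sigma_br = F/(d*h) = 12207/(11*6) = 185.0 MPa

185.0 MPa


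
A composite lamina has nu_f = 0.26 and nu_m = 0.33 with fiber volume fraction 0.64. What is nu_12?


nu_12 = nu_f*Vf + nu_m*(1-Vf) = 0.26*0.64 + 0.33*0.36 = 0.2852

0.2852


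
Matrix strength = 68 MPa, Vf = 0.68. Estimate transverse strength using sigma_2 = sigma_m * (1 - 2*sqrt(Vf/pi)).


factor = 1 - 2*sqrt(0.68/pi) = 0.0695
sigma_2 = 68 * 0.0695 = 4.73 MPa

4.73 MPa


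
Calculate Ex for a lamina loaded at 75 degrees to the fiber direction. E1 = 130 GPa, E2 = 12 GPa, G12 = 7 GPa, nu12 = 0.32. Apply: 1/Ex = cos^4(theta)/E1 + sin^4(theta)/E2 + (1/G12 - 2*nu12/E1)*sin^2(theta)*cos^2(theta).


cos^4(75) = 0.004487, sin^4(75) = 0.870513, sin^2(75)*cos^2(75) = 0.0625
1/G12 - 2*nu12/E1 = 1/7 - 2*0.32/130 = 0.137934 GPa^-1
1/Ex = 0.004487/130 + 0.870513/12 + 0.137934*0.0625 = 0.0811981 GPa^-1
Ex = 12.32 GPa

12.32 GPa


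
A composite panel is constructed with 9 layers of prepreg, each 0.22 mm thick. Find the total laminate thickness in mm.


h = n * t_ply = 9 * 0.22 = 1.98 mm

1.98 mm


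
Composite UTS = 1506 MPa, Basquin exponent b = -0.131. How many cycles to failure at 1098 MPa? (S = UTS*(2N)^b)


N = 0.5 * (S/UTS)^(1/b) = 0.5 * (1098/1506)^(1/-0.131) = 5.5779 cycles

5.5779 cycles


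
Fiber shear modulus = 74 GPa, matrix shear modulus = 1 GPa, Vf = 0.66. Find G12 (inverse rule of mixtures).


1/G12 = Vf/Gf + (1-Vf)/Gm = 0.66/74 + 0.34/1
G12 = 2.87 GPa

2.87 GPa


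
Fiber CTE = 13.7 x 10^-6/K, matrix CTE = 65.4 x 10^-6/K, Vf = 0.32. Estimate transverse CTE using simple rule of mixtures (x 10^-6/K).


alpha_2 = alpha_f*Vf + alpha_m*(1-Vf) = 13.7*0.32 + 65.4*0.68 = 48.9 x 10^-6/K

48.9 x 10^-6/K


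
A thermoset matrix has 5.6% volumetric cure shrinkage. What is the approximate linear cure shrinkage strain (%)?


Linear shrinkage ≈ vol_shrink/3 = 5.6/3 = 1.867%

1.867%


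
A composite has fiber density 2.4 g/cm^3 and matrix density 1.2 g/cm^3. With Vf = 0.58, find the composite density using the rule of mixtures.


rho_c = rho_f*Vf + rho_m*(1-Vf) = 2.4*0.58 + 1.2*0.42 = 1.896 g/cm^3

1.896 g/cm^3


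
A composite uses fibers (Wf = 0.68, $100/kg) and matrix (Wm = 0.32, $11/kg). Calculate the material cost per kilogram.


Cost = cost_f*Wf + cost_m*Wm = 100*0.68 + 11*0.32 = $71.52/kg

$71.52/kg


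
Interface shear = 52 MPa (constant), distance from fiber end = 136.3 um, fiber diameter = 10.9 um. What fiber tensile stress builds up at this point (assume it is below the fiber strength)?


Force balance: sigma_f * (pi*d^2/4) = tau * (pi*d) * x  ->  sigma_f = 4 * tau * x / d
sigma_f = 4 * 52 * 136.3 / 10.9 = 2601.0 MPa

2601.0 MPa


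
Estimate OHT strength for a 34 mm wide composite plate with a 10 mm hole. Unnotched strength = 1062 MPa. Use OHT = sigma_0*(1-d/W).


OHT = sigma_0*(1-d/W) = 1062*(1-10/34) = 749.6 MPa

749.6 MPa


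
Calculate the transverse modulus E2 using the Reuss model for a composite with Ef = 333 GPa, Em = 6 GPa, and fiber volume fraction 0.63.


1/E2 = Vf/Ef + (1-Vf)/Em = 0.63/333 + 0.37/6
E2 = 15.73 GPa

15.73 GPa


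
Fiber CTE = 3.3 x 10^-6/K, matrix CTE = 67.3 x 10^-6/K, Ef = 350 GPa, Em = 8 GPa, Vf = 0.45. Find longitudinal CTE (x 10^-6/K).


E1 = Ef*Vf + Em*(1-Vf) = 161.9
alpha_1 = (alpha_f*Ef*Vf + alpha_m*Em*(1-Vf))/E1 = 5.04 x 10^-6/K

5.04 x 10^-6/K


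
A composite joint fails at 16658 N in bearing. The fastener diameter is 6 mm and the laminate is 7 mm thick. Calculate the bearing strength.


sigma_br = F/(d*h) = 16658/(6*7) = 396.6 MPa

396.6 MPa


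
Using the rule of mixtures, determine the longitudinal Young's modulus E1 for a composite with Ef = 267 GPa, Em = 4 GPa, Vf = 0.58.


E1 = Ef*Vf + Em*(1-Vf) = 267*0.58 + 4*0.42 = 156.54 GPa

156.54 GPa


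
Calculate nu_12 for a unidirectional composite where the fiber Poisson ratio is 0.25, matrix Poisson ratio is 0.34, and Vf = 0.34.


nu_12 = nu_f*Vf + nu_m*(1-Vf) = 0.25*0.34 + 0.34*0.66 = 0.3094

0.3094


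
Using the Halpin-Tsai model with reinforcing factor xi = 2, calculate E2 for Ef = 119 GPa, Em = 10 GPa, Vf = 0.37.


eta = (Ef/Em - 1)/(Ef/Em + xi) = (11.9 - 1)/(11.9 + 2) = 0.7842
E2 = Em*(1+xi*eta*Vf)/(1-eta*Vf) = 22.26 GPa

22.26 GPa


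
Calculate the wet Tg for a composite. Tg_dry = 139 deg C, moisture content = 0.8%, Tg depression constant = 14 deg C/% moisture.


Tg_wet = Tg_dry - k*moisture = 139 - 14*0.8 = 127.8 deg C

127.8 deg C


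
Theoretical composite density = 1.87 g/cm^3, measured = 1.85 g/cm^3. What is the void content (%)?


Void% = (rho_theo - rho_actual)/rho_theo * 100 = (1.87 - 1.85)/1.87 * 100 = 1.07%

1.07%


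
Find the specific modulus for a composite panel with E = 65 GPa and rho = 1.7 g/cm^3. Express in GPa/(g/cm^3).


Specific stiffness = E/rho = 65/1.7 = 38.2 GPa/(g/cm^3)

38.2 GPa/(g/cm^3)


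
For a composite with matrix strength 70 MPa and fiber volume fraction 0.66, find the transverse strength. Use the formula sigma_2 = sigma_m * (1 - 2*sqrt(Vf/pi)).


factor = 1 - 2*sqrt(0.66/pi) = 0.0833
sigma_2 = 70 * 0.0833 = 5.83 MPa

5.83 MPa


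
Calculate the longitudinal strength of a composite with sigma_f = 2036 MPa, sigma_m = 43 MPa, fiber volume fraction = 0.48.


sigma_1 = sigma_f*Vf + sigma_m*(1-Vf) = 2036*0.48 + 43*0.52 = 999.6 MPa

999.6 MPa


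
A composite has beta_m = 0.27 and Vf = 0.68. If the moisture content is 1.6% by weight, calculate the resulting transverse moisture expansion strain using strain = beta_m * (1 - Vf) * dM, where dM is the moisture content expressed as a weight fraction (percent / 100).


dM = 1.6/100 = 0.016
strain = beta_m * (1-Vf) * dM = 0.27 * 0.32 * 0.016 = 0.0013824

0.0013824


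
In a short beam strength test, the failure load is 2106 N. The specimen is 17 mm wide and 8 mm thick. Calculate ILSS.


ILSS = 3F/(4bh) = 3*2106/(4*17*8) = 11.61 MPa

11.61 MPa


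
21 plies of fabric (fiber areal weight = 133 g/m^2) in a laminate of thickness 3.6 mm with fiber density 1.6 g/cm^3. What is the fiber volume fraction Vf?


Vf = n * FAW / (rho_f * h * 1000) = 21 * 133 / (1.6 * 3.6 * 1000) = 0.4849

0.4849


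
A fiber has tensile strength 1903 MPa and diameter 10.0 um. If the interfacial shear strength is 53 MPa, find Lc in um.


Lc = sigma_f * d / (2 * tau_i) = 1903 * 10.0 / (2 * 53) = 179.5 um

179.5 um


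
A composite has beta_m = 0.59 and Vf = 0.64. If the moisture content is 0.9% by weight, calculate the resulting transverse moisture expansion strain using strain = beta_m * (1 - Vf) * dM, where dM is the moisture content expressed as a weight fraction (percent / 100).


dM = 0.9/100 = 0.009
strain = beta_m * (1-Vf) * dM = 0.59 * 0.36 * 0.009 = 0.0019116

0.0019116


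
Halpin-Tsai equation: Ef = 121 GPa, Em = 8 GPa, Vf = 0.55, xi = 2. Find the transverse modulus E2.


eta = (Ef/Em - 1)/(Ef/Em + xi) = (15.125 - 1)/(15.125 + 2) = 0.8248
E2 = Em*(1+xi*eta*Vf)/(1-eta*Vf) = 27.93 GPa

27.93 GPa


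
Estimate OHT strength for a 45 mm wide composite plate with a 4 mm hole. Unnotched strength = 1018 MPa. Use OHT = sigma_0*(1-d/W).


OHT = sigma_0*(1-d/W) = 1018*(1-4/45) = 927.5 MPa

927.5 MPa


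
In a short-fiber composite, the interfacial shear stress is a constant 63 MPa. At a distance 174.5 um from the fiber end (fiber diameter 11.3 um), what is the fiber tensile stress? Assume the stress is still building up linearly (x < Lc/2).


Force balance: sigma_f * (pi*d^2/4) = tau * (pi*d) * x  ->  sigma_f = 4 * tau * x / d
sigma_f = 4 * 63 * 174.5 / 11.3 = 3891.5 MPa

3891.5 MPa


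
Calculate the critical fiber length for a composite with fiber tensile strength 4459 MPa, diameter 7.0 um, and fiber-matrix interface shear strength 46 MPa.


Lc = sigma_f * d / (2 * tau_i) = 4459 * 7.0 / (2 * 46) = 339.3 um

339.3 um


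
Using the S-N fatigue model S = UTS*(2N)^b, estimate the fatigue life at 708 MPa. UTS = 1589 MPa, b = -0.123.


N = 0.5 * (S/UTS)^(1/b) = 0.5 * (708/1589)^(1/-0.123) = 357.5736 cycles

357.5736 cycles


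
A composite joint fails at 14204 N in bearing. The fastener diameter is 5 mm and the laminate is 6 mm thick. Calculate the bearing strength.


sigma_br = F/(d*h) = 14204/(5*6) = 473.5 MPa

473.5 MPa


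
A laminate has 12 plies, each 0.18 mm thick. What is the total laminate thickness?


h = n * t_ply = 12 * 0.18 = 2.16 mm

2.16 mm


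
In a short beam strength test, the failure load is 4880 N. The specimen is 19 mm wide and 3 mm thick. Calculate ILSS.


ILSS = 3F/(4bh) = 3*4880/(4*19*3) = 64.21 MPa

64.21 MPa


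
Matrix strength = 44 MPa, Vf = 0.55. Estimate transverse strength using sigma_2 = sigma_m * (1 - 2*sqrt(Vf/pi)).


factor = 1 - 2*sqrt(0.55/pi) = 0.1632
sigma_2 = 44 * 0.1632 = 7.18 MPa

7.18 MPa


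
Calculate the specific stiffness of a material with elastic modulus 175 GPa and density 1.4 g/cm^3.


Specific stiffness = E/rho = 175/1.4 = 125.0 GPa/(g/cm^3)

125.0 GPa/(g/cm^3)


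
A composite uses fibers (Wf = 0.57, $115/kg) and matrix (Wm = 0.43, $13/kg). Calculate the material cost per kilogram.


Cost = cost_f*Wf + cost_m*Wm = 115*0.57 + 13*0.43 = $71.14/kg

$71.14/kg


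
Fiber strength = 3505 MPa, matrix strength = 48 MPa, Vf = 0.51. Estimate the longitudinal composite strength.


sigma_1 = sigma_f*Vf + sigma_m*(1-Vf) = 3505*0.51 + 48*0.49 = 1811.1 MPa

1811.1 MPa


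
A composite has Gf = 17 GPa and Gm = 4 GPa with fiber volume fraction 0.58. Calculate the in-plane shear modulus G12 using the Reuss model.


1/G12 = Vf/Gf + (1-Vf)/Gm = 0.58/17 + 0.42/4
G12 = 7.19 GPa

7.19 GPa


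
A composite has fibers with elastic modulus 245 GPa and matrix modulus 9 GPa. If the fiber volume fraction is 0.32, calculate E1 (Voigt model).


E1 = Ef*Vf + Em*(1-Vf) = 245*0.32 + 9*0.68 = 84.52 GPa

84.52 GPa


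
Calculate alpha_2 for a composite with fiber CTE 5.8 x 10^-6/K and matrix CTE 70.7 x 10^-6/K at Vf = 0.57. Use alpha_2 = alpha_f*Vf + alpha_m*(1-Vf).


alpha_2 = alpha_f*Vf + alpha_m*(1-Vf) = 5.8*0.57 + 70.7*0.43 = 33.7 x 10^-6/K

33.7 x 10^-6/K


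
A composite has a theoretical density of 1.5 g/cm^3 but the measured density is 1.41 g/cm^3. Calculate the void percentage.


Void% = (rho_theo - rho_actual)/rho_theo * 100 = (1.5 - 1.41)/1.5 * 100 = 6.0%

6.0%


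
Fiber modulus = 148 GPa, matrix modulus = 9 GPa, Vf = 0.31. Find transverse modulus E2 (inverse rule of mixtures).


1/E2 = Vf/Ef + (1-Vf)/Em = 0.31/148 + 0.69/9
E2 = 12.7 GPa

12.7 GPa


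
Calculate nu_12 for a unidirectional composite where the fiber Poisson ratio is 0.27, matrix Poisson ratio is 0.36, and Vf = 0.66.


nu_12 = nu_f*Vf + nu_m*(1-Vf) = 0.27*0.66 + 0.36*0.34 = 0.3006

0.3006


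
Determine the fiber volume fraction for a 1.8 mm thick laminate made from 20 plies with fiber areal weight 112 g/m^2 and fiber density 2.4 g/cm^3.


Vf = n * FAW / (rho_f * h * 1000) = 20 * 112 / (2.4 * 1.8 * 1000) = 0.5185

0.5185


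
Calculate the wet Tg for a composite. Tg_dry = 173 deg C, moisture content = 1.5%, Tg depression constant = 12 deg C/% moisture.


Tg_wet = Tg_dry - k*moisture = 173 - 12*1.5 = 155.0 deg C

155.0 deg C


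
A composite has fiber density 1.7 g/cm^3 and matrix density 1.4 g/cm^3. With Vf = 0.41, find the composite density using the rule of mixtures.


rho_c = rho_f*Vf + rho_m*(1-Vf) = 1.7*0.41 + 1.4*0.59 = 1.523 g/cm^3

1.523 g/cm^3


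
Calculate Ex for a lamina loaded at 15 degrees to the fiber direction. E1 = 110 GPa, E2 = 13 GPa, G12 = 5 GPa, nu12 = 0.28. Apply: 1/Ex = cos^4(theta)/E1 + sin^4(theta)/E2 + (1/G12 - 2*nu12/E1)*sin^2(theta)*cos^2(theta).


cos^4(15) = 0.870513, sin^4(15) = 0.004487, sin^2(15)*cos^2(15) = 0.0625
1/G12 - 2*nu12/E1 = 1/5 - 2*0.28/110 = 0.194909 GPa^-1
1/Ex = 0.870513/110 + 0.004487/13 + 0.194909*0.0625 = 0.0204407 GPa^-1
Ex = 48.92 GPa

48.92 GPa


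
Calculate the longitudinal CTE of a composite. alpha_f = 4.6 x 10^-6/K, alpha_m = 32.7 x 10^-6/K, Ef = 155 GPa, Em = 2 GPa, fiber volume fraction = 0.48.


E1 = Ef*Vf + Em*(1-Vf) = 75.44
alpha_1 = (alpha_f*Ef*Vf + alpha_m*Em*(1-Vf))/E1 = 4.99 x 10^-6/K

4.99 x 10^-6/K


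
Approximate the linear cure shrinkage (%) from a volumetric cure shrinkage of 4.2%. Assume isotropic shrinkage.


Linear shrinkage ≈ vol_shrink/3 = 4.2/3 = 1.4%

1.4%


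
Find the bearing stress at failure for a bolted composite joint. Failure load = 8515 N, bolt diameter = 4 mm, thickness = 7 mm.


sigma_br = F/(d*h) = 8515/(4*7) = 304.1 MPa

304.1 MPa


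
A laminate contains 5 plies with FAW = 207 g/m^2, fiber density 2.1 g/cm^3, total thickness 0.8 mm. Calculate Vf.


Vf = n * FAW / (rho_f * h * 1000) = 5 * 207 / (2.1 * 0.8 * 1000) = 0.6161

0.6161


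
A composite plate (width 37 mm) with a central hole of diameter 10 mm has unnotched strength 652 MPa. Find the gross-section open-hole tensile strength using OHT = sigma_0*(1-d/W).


OHT = sigma_0*(1-d/W) = 652*(1-10/37) = 475.8 MPa

475.8 MPa


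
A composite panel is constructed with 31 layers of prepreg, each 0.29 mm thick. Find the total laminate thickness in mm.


h = n * t_ply = 31 * 0.29 = 8.99 mm

8.99 mm


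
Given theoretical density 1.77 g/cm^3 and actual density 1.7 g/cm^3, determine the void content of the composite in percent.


Void% = (rho_theo - rho_actual)/rho_theo * 100 = (1.77 - 1.7)/1.77 * 100 = 3.95%

3.95%


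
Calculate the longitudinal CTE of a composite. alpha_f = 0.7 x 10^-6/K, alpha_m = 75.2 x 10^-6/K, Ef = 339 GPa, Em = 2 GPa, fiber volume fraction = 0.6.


E1 = Ef*Vf + Em*(1-Vf) = 204.2
alpha_1 = (alpha_f*Ef*Vf + alpha_m*Em*(1-Vf))/E1 = 0.99 x 10^-6/K

0.99 x 10^-6/K


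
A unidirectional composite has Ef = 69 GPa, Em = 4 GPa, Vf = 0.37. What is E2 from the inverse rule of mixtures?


1/E2 = Vf/Ef + (1-Vf)/Em = 0.37/69 + 0.63/4
E2 = 6.14 GPa

6.14 GPa


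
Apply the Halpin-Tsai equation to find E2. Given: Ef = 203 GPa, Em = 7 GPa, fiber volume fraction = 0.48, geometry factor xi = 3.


eta = (Ef/Em - 1)/(Ef/Em + xi) = (29.0 - 1)/(29.0 + 3) = 0.875
E2 = Em*(1+xi*eta*Vf)/(1-eta*Vf) = 27.28 GPa

27.28 GPa


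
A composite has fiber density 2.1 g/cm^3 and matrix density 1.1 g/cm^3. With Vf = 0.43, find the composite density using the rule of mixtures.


rho_c = rho_f*Vf + rho_m*(1-Vf) = 2.1*0.43 + 1.1*0.57 = 1.53 g/cm^3

1.53 g/cm^3


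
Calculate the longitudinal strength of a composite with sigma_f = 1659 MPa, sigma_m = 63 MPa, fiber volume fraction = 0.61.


sigma_1 = sigma_f*Vf + sigma_m*(1-Vf) = 1659*0.61 + 63*0.39 = 1036.6 MPa

1036.6 MPa


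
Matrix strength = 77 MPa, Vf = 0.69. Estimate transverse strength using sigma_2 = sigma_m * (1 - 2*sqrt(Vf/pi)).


factor = 1 - 2*sqrt(0.69/pi) = 0.0627
sigma_2 = 77 * 0.0627 = 4.83 MPa

4.83 MPa


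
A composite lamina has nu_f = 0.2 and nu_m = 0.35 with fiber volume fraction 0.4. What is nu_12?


nu_12 = nu_f*Vf + nu_m*(1-Vf) = 0.2*0.4 + 0.35*0.6 = 0.29

0.29


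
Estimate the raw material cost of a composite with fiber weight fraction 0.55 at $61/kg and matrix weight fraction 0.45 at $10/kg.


Cost = cost_f*Wf + cost_m*Wm = 61*0.55 + 10*0.45 = $38.05/kg

$38.05/kg


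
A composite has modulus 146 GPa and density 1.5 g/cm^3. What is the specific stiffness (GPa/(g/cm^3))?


Specific stiffness = E/rho = 146/1.5 = 97.3 GPa/(g/cm^3)

97.3 GPa/(g/cm^3)


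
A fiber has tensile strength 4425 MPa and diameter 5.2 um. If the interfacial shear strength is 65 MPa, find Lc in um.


Lc = sigma_f * d / (2 * tau_i) = 4425 * 5.2 / (2 * 65) = 177.0 um

177.0 um


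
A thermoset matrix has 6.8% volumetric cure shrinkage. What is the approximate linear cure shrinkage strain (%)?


Linear shrinkage ≈ vol_shrink/3 = 6.8/3 = 2.267%

2.267%


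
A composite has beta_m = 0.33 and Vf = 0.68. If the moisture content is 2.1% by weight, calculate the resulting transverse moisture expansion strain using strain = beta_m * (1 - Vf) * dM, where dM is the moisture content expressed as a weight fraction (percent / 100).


dM = 2.1/100 = 0.021
strain = beta_m * (1-Vf) * dM = 0.33 * 0.32 * 0.021 = 0.0022176

0.0022176


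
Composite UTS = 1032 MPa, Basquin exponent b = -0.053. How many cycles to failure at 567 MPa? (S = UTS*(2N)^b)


N = 0.5 * (S/UTS)^(1/b) = 0.5 * (567/1032)^(1/-0.053) = 40406.7339 cycles

40406.7339 cycles


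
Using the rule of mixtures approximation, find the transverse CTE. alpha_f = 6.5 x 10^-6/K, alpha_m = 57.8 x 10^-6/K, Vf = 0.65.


alpha_2 = alpha_f*Vf + alpha_m*(1-Vf) = 6.5*0.65 + 57.8*0.35 = 24.5 x 10^-6/K

24.5 x 10^-6/K


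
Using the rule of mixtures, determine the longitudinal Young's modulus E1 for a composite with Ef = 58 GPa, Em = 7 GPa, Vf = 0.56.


E1 = Ef*Vf + Em*(1-Vf) = 58*0.56 + 7*0.44 = 35.56 GPa

35.56 GPa


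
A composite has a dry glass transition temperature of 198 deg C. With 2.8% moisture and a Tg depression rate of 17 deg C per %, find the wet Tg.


Tg_wet = Tg_dry - k*moisture = 198 - 17*2.8 = 150.4 deg C

150.4 deg C


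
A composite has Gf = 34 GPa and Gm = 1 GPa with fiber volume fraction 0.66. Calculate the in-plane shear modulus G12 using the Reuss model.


1/G12 = Vf/Gf + (1-Vf)/Gm = 0.66/34 + 0.34/1
G12 = 2.78 GPa

2.78 GPa


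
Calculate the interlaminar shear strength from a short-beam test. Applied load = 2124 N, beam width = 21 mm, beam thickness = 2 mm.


ILSS = 3F/(4bh) = 3*2124/(4*21*2) = 37.93 MPa

37.93 MPa


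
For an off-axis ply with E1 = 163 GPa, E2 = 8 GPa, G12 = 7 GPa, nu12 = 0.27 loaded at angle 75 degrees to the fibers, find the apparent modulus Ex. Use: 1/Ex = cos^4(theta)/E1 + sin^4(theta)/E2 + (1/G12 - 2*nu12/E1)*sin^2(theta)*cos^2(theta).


cos^4(75) = 0.004487, sin^4(75) = 0.870513, sin^2(75)*cos^2(75) = 0.0625
1/G12 - 2*nu12/E1 = 1/7 - 2*0.27/163 = 0.139544 GPa^-1
1/Ex = 0.004487/163 + 0.870513/8 + 0.139544*0.0625 = 0.1175631 GPa^-1
Ex = 8.51 GPa

8.51 GPa


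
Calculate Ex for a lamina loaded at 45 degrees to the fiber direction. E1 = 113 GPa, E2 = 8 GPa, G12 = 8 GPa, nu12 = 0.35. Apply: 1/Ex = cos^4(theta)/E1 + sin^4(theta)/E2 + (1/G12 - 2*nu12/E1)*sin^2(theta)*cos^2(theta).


cos^4(45) = 0.25, sin^4(45) = 0.25, sin^2(45)*cos^2(45) = 0.25
1/G12 - 2*nu12/E1 = 1/8 - 2*0.35/113 = 0.118805 GPa^-1
1/Ex = 0.25/113 + 0.25/8 + 0.118805*0.25 = 0.0631637 GPa^-1
Ex = 15.83 GPa

15.83 GPa


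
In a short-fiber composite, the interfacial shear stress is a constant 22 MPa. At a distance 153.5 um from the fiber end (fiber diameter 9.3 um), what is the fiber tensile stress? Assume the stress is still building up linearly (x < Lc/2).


Force balance: sigma_f * (pi*d^2/4) = tau * (pi*d) * x  ->  sigma_f = 4 * tau * x / d
sigma_f = 4 * 22 * 153.5 / 9.3 = 1452.5 MPa

1452.5 MPa


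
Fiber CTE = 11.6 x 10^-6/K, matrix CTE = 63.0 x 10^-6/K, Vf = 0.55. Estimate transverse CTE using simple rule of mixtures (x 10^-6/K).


alpha_2 = alpha_f*Vf + alpha_m*(1-Vf) = 11.6*0.55 + 63.0*0.45 = 34.7 x 10^-6/K

34.7 x 10^-6/K


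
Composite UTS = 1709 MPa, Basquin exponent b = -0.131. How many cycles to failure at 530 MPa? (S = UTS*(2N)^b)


N = 0.5 * (S/UTS)^(1/b) = 0.5 * (530/1709)^(1/-0.131) = 3805.3212 cycles

3805.3212 cycles


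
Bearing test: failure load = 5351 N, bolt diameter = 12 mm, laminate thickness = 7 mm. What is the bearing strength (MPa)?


sigma_br = F/(d*h) = 5351/(12*7) = 63.7 MPa

63.7 MPa


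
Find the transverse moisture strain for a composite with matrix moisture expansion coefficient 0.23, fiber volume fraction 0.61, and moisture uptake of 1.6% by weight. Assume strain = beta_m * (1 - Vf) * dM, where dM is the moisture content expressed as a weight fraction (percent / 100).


dM = 1.6/100 = 0.016
strain = beta_m * (1-Vf) * dM = 0.23 * 0.39 * 0.016 = 0.0014352

0.0014352


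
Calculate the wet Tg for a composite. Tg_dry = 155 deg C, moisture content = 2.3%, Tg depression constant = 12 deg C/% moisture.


Tg_wet = Tg_dry - k*moisture = 155 - 12*2.3 = 127.4 deg C

127.4 deg C


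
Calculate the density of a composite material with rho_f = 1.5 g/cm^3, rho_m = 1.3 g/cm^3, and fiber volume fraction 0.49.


rho_c = rho_f*Vf + rho_m*(1-Vf) = 1.5*0.49 + 1.3*0.51 = 1.398 g/cm^3

1.398 g/cm^3


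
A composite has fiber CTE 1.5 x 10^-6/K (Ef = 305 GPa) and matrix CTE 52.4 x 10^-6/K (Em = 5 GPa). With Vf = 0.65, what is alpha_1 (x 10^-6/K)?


E1 = Ef*Vf + Em*(1-Vf) = 200.0
alpha_1 = (alpha_f*Ef*Vf + alpha_m*Em*(1-Vf))/E1 = 1.95 x 10^-6/K

1.95 x 10^-6/K


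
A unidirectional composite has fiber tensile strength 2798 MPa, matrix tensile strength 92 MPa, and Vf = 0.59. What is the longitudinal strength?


sigma_1 = sigma_f*Vf + sigma_m*(1-Vf) = 2798*0.59 + 92*0.41 = 1688.5 MPa

1688.5 MPa


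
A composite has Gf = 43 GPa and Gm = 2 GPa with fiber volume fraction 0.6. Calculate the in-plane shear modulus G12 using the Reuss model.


1/G12 = Vf/Gf + (1-Vf)/Gm = 0.6/43 + 0.4/2
G12 = 4.67 GPa

4.67 GPa


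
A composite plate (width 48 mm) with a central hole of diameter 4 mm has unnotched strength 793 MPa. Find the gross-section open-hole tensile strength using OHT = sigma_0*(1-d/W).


OHT = sigma_0*(1-d/W) = 793*(1-4/48) = 726.9 MPa

726.9 MPa


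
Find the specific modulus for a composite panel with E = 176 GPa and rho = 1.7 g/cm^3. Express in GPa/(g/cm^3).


Specific stiffness = E/rho = 176/1.7 = 103.5 GPa/(g/cm^3)

103.5 GPa/(g/cm^3)


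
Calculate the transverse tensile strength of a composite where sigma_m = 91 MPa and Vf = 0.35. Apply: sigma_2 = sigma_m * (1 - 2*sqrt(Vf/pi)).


factor = 1 - 2*sqrt(0.35/pi) = 0.3324
sigma_2 = 91 * 0.3324 = 30.25 MPa

30.25 MPa


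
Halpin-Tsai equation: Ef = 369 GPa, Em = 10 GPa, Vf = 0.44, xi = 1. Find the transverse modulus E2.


eta = (Ef/Em - 1)/(Ef/Em + xi) = (36.9 - 1)/(36.9 + 1) = 0.9472
E2 = Em*(1+xi*eta*Vf)/(1-eta*Vf) = 24.29 GPa

24.29 GPa


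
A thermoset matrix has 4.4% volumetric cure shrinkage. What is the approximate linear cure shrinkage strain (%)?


Linear shrinkage ≈ vol_shrink/3 = 4.4/3 = 1.467%

1.467%


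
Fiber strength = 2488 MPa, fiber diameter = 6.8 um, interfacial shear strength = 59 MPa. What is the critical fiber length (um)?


Lc = sigma_f * d / (2 * tau_i) = 2488 * 6.8 / (2 * 59) = 143.4 um

143.4 um


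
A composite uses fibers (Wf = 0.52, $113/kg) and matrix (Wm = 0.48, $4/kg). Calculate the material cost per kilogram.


Cost = cost_f*Wf + cost_m*Wm = 113*0.52 + 4*0.48 = $60.68/kg

$60.68/kg


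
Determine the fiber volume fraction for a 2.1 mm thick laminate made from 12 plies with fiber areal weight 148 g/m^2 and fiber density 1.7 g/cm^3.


Vf = n * FAW / (rho_f * h * 1000) = 12 * 148 / (1.7 * 2.1 * 1000) = 0.4975

0.4975


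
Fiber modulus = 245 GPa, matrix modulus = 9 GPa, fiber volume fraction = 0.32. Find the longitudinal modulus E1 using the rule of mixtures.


E1 = Ef*Vf + Em*(1-Vf) = 245*0.32 + 9*0.68 = 84.52 GPa

84.52 GPa


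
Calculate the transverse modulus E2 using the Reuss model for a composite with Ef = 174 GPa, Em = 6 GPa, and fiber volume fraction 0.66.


1/E2 = Vf/Ef + (1-Vf)/Em = 0.66/174 + 0.34/6
E2 = 16.54 GPa

16.54 GPa


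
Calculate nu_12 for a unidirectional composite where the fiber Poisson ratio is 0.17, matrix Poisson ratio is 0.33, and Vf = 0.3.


nu_12 = nu_f*Vf + nu_m*(1-Vf) = 0.17*0.3 + 0.33*0.7 = 0.282

0.282


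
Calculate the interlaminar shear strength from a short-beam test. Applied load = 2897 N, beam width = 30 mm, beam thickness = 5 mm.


ILSS = 3F/(4bh) = 3*2897/(4*30*5) = 14.49 MPa

14.49 MPa


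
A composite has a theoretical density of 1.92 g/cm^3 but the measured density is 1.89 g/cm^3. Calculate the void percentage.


Void% = (rho_theo - rho_actual)/rho_theo * 100 = (1.92 - 1.89)/1.92 * 100 = 1.56%

1.56%


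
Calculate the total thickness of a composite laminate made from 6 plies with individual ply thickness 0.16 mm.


h = n * t_ply = 6 * 0.16 = 0.96 mm

0.96 mm


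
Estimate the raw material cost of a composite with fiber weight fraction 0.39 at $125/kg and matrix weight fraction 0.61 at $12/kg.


Cost = cost_f*Wf + cost_m*Wm = 125*0.39 + 12*0.61 = $56.07/kg

$56.07/kg


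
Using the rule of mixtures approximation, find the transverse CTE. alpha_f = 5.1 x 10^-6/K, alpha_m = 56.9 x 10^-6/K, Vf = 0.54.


alpha_2 = alpha_f*Vf + alpha_m*(1-Vf) = 5.1*0.54 + 56.9*0.46 = 28.9 x 10^-6/K

28.9 x 10^-6/K


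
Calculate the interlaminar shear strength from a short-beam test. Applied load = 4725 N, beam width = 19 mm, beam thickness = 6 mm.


ILSS = 3F/(4bh) = 3*4725/(4*19*6) = 31.09 MPa

31.09 MPa


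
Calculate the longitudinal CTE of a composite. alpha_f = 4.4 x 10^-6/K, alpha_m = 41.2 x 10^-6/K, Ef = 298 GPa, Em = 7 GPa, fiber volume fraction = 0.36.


E1 = Ef*Vf + Em*(1-Vf) = 111.76
alpha_1 = (alpha_f*Ef*Vf + alpha_m*Em*(1-Vf))/E1 = 5.88 x 10^-6/K

5.88 x 10^-6/K


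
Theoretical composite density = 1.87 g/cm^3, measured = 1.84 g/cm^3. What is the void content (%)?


Void% = (rho_theo - rho_actual)/rho_theo * 100 = (1.87 - 1.84)/1.87 * 100 = 1.6%

1.6%


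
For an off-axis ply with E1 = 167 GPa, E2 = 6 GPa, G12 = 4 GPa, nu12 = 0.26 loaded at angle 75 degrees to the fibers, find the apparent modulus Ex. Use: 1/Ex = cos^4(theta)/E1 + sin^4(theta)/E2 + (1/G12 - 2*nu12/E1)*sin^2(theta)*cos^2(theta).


cos^4(75) = 0.004487, sin^4(75) = 0.870513, sin^2(75)*cos^2(75) = 0.0625
1/G12 - 2*nu12/E1 = 1/4 - 2*0.26/167 = 0.246886 GPa^-1
1/Ex = 0.004487/167 + 0.870513/6 + 0.246886*0.0625 = 0.1605427 GPa^-1
Ex = 6.23 GPa

6.23 GPa


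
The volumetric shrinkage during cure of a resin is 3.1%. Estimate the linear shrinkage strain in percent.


Linear shrinkage ≈ vol_shrink/3 = 3.1/3 = 1.033%

1.033%


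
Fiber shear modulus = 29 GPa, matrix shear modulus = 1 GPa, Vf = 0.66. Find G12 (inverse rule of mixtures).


1/G12 = Vf/Gf + (1-Vf)/Gm = 0.66/29 + 0.34/1
G12 = 2.76 GPa

2.76 GPa


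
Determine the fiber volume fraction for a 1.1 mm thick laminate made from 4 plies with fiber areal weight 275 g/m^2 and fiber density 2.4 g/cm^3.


Vf = n * FAW / (rho_f * h * 1000) = 4 * 275 / (2.4 * 1.1 * 1000) = 0.4167

0.4167


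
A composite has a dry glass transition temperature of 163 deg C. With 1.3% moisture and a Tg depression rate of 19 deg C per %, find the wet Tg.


Tg_wet = Tg_dry - k*moisture = 163 - 19*1.3 = 138.3 deg C

138.3 deg C


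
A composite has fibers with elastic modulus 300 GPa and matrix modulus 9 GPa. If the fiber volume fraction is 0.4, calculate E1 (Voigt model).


E1 = Ef*Vf + Em*(1-Vf) = 300*0.4 + 9*0.6 = 125.4 GPa

125.4 GPa


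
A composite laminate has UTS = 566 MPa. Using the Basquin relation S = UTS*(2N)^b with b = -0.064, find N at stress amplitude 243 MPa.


N = 0.5 * (S/UTS)^(1/b) = 0.5 * (243/566)^(1/-0.064) = 273293.1313 cycles

273293.1313 cycles


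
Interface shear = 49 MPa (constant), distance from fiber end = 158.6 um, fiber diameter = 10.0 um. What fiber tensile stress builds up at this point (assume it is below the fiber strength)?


Force balance: sigma_f * (pi*d^2/4) = tau * (pi*d) * x  ->  sigma_f = 4 * tau * x / d
sigma_f = 4 * 49 * 158.6 / 10.0 = 3108.6 MPa

3108.6 MPa


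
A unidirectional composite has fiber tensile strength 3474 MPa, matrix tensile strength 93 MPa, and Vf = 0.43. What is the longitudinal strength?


sigma_1 = sigma_f*Vf + sigma_m*(1-Vf) = 3474*0.43 + 93*0.57 = 1546.8 MPa

1546.8 MPa


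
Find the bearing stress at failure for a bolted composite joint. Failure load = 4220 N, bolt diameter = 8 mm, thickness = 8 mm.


sigma_br = F/(d*h) = 4220/(8*8) = 65.9 MPa

65.9 MPa


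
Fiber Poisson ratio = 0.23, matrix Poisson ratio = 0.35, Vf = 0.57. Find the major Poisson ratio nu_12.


nu_12 = nu_f*Vf + nu_m*(1-Vf) = 0.23*0.57 + 0.35*0.43 = 0.2816

0.2816


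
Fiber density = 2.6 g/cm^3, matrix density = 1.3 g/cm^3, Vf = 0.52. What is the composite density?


rho_c = rho_f*Vf + rho_m*(1-Vf) = 2.6*0.52 + 1.3*0.48 = 1.976 g/cm^3

1.976 g/cm^3


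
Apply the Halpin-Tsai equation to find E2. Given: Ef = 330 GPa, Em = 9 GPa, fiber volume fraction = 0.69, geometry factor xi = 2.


eta = (Ef/Em - 1)/(Ef/Em + xi) = (36.6667 - 1)/(36.6667 + 2) = 0.9224
E2 = Em*(1+xi*eta*Vf)/(1-eta*Vf) = 56.27 GPa

56.27 GPa


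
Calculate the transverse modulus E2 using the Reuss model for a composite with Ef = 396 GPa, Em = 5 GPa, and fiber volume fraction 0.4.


1/E2 = Vf/Ef + (1-Vf)/Em = 0.4/396 + 0.6/5
E2 = 8.26 GPa

8.26 GPa


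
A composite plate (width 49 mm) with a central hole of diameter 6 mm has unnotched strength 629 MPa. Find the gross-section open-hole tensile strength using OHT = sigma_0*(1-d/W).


OHT = sigma_0*(1-d/W) = 629*(1-6/49) = 552.0 MPa

552.0 MPa


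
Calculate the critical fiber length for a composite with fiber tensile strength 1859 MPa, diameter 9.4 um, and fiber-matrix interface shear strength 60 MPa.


Lc = sigma_f * d / (2 * tau_i) = 1859 * 9.4 / (2 * 60) = 145.6 um

145.6 um


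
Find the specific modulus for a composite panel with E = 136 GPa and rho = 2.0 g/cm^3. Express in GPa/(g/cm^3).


Specific stiffness = E/rho = 136/2.0 = 68.0 GPa/(g/cm^3)

68.0 GPa/(g/cm^3)


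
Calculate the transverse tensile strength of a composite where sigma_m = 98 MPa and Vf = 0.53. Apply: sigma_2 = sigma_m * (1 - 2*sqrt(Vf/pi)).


factor = 1 - 2*sqrt(0.53/pi) = 0.1785
sigma_2 = 98 * 0.1785 = 17.5 MPa

17.5 MPa


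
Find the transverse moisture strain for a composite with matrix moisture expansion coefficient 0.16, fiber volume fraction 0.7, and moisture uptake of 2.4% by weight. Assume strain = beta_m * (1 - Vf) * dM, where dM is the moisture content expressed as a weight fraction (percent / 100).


dM = 2.4/100 = 0.024
strain = beta_m * (1-Vf) * dM = 0.16 * 0.3 * 0.024 = 0.001152

0.001152


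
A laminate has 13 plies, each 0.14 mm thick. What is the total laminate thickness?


h = n * t_ply = 13 * 0.14 = 1.82 mm

1.82 mm


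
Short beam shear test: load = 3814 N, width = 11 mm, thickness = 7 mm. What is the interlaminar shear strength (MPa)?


ILSS = 3F/(4bh) = 3*3814/(4*11*7) = 37.15 MPa

37.15 MPa


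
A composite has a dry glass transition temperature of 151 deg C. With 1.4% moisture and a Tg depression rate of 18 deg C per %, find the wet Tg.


Tg_wet = Tg_dry - k*moisture = 151 - 18*1.4 = 125.8 deg C

125.8 deg C


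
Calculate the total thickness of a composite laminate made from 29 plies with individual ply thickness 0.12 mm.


h = n * t_ply = 29 * 0.12 = 3.48 mm

3.48 mm


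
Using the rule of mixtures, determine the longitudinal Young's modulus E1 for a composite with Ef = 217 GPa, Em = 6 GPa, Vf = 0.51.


E1 = Ef*Vf + Em*(1-Vf) = 217*0.51 + 6*0.49 = 113.61 GPa

113.61 GPa


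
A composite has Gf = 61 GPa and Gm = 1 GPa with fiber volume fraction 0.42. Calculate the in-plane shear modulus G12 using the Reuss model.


1/G12 = Vf/Gf + (1-Vf)/Gm = 0.42/61 + 0.58/1
G12 = 1.7 GPa

1.7 GPa


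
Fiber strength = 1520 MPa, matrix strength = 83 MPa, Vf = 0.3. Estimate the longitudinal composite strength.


sigma_1 = sigma_f*Vf + sigma_m*(1-Vf) = 1520*0.3 + 83*0.7 = 514.1 MPa

514.1 MPa


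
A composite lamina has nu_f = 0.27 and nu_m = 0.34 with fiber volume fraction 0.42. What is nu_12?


nu_12 = nu_f*Vf + nu_m*(1-Vf) = 0.27*0.42 + 0.34*0.58 = 0.3106

0.3106


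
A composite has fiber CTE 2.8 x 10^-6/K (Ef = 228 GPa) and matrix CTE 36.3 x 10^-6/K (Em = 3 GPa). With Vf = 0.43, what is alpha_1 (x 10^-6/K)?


E1 = Ef*Vf + Em*(1-Vf) = 99.75
alpha_1 = (alpha_f*Ef*Vf + alpha_m*Em*(1-Vf))/E1 = 3.37 x 10^-6/K

3.37 x 10^-6/K


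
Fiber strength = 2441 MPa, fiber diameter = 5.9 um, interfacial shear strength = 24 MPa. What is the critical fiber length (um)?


Lc = sigma_f * d / (2 * tau_i) = 2441 * 5.9 / (2 * 24) = 300.0 um

300.0 um


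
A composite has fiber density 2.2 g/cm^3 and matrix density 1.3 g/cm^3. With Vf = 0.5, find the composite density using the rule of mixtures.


rho_c = rho_f*Vf + rho_m*(1-Vf) = 2.2*0.5 + 1.3*0.5 = 1.75 g/cm^3

1.75 g/cm^3


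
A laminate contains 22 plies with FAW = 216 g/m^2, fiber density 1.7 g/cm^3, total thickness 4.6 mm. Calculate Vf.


Vf = n * FAW / (rho_f * h * 1000) = 22 * 216 / (1.7 * 4.6 * 1000) = 0.6077

0.6077


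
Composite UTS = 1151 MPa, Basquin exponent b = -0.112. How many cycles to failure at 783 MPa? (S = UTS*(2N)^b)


N = 0.5 * (S/UTS)^(1/b) = 0.5 * (783/1151)^(1/-0.112) = 15.5898 cycles

15.5898 cycles


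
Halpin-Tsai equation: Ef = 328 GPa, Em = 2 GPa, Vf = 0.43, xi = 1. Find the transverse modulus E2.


eta = (Ef/Em - 1)/(Ef/Em + xi) = (164.0 - 1)/(164.0 + 1) = 0.9879
E2 = Em*(1+xi*eta*Vf)/(1-eta*Vf) = 4.95 GPa

4.95 GPa


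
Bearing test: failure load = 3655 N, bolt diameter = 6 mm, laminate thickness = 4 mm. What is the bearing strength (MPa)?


sigma_br = F/(d*h) = 3655/(6*4) = 152.3 MPa

152.3 MPa


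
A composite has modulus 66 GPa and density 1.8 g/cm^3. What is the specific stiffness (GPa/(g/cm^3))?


Specific stiffness = E/rho = 66/1.8 = 36.7 GPa/(g/cm^3)

36.7 GPa/(g/cm^3)


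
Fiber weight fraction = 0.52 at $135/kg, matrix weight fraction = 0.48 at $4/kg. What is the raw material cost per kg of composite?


Cost = cost_f*Wf + cost_m*Wm = 135*0.52 + 4*0.48 = $72.12/kg

$72.12/kg
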